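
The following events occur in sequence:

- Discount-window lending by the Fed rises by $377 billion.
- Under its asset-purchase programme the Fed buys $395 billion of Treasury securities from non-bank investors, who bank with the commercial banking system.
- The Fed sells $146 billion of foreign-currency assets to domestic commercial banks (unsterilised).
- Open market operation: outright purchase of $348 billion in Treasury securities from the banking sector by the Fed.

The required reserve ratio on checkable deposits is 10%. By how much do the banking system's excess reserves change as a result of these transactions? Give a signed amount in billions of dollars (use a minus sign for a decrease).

Discount-window loan $377 billion: reserves +$377B, deposits 0.
Asset purchase (from non-banks) $395 billion: reserves +$395B, deposits +$395B.
FX sale $146 billion: reserves −$146B, deposits 0.
OMO purchase (from banks) $348 billion: reserves +$348B, deposits 0.
Totals: Δreserves = +$974B, Δdeposits = +$395B.
Δrequired reserves = 10% × +$395B = +$39.5B.
Δexcess reserves = Δreserves − Δrequired = +$974B − (+$39.5B) = +$934.5 billion.

+$934.5 billion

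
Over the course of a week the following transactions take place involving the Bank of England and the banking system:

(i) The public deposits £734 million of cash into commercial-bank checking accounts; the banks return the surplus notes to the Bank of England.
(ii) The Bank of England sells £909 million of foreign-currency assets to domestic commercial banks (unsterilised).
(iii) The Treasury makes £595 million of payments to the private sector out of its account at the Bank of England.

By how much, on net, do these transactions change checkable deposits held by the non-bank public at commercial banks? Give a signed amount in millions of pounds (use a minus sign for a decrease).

Bank of England balance sheet:
  Assets:      Foreign assets −£909M
  Liabilities: Bank reserves +£420M, Currency in circulation −£734M, Government deposits −£595M
Commercial banking system:
  Assets:      Reserves at CB +£420M, Foreign assets +£909M
  Liabilities: Checkable deposits +£1329M
So the change in checkable deposits held by the non-bank public at commercial banks is +£1329 million.

+£1329 million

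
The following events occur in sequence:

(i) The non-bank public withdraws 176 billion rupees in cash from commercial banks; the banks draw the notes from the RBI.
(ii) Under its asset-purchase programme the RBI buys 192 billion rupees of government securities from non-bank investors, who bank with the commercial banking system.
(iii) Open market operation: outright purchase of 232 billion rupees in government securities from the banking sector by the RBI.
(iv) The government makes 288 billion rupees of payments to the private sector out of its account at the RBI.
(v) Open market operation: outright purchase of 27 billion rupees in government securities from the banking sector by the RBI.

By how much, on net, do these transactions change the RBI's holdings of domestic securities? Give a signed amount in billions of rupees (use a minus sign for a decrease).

+451 billion

Currency withdrawal 176 billion rupees: the RBI's securities portfolio is untouched → 0.
Asset purchase (from non-banks) 192 billion rupees: securities added to the RBI's portfolio → +192B.
OMO purchase (from banks) 232 billion rupees: securities added to the RBI's portfolio → +232B.
Government spending 288 billion rupees: the RBI's securities portfolio is untouched → 0.
OMO purchase (from banks) 27 billion rupees: securities added to the RBI's portfolio → +27B.
Net: 0 + 192 + 232 + 0 + 27 = +451 billion.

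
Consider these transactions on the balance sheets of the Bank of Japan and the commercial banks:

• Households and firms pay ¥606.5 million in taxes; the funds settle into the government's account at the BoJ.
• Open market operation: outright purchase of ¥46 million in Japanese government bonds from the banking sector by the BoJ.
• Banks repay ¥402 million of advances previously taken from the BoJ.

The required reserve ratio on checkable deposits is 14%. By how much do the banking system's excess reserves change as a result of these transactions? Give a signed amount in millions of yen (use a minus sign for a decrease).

-¥877.59 million

Government account inflow ¥606.5 million: reserves −¥606.5M, deposits −¥606.5M.
OMO purchase (from banks) ¥46 million: reserves +¥46M, deposits 0.
Discount-window repayment ¥402 million: reserves −¥402M, deposits 0.
Totals: Δreserves = −¥962.5M, Δdeposits = −¥606.5M.
Δrequired reserves = 14% × −¥606.5M = −¥84.91M.
Δexcess reserves = Δreserves − Δrequired = −¥962.5M − (−¥84.91M) = -¥877.59 million.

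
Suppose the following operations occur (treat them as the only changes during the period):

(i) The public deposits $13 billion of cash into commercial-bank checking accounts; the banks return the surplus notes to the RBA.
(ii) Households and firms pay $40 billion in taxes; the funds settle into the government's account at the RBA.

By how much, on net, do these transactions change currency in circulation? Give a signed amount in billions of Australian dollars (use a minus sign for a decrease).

-$13 billion

RBA balance sheet:
  Assets:      no change
  Liabilities: Bank reserves −$27B, Currency in circulation −$13B, Government deposits +$40B
Commercial banking system:
  Assets:      Reserves at CB −$27B
  Liabilities: Checkable deposits −$27B
So the change in currency in circulation is -$13 billion.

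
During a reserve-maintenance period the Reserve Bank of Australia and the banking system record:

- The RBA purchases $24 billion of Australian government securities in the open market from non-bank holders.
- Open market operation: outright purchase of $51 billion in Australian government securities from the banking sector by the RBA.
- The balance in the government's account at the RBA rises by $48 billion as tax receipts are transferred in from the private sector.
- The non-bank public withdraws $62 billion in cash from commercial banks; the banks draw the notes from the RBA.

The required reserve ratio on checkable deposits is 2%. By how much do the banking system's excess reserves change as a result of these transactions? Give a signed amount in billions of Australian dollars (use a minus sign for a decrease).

Asset purchase (from non-banks) $24 billion: reserves +$24B, deposits +$24B.
OMO purchase (from banks) $51 billion: reserves +$51B, deposits 0.
Government account inflow $48 billion: reserves −$48B, deposits −$48B.
Currency withdrawal $62 billion: reserves −$62B, deposits −$62B.
Totals: Δreserves = −$35B, Δdeposits = −$86B.
Δrequired reserves = 2% × −$86B = −$1.72B.
Δexcess reserves = Δreserves − Δrequired = −$35B − (−$1.72B) = -$33.28 billion.

-$33.28 billion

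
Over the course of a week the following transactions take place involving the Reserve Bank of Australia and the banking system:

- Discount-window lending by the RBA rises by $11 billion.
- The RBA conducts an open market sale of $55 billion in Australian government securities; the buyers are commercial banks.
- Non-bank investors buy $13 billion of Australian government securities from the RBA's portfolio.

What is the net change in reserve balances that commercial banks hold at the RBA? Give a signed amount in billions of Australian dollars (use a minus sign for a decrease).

RBA balance sheet:
  Assets:      Securities −$68B, Loans to banks +$11B
  Liabilities: Bank reserves −$57B
Commercial banking system:
  Assets:      Reserves at CB −$57B, Securities +$55B
  Liabilities: Checkable deposits −$13B, Borrowings from CB +$11B
So the change in reserve balances that commercial banks hold at the RBA is -$57 billion.

-$57 billion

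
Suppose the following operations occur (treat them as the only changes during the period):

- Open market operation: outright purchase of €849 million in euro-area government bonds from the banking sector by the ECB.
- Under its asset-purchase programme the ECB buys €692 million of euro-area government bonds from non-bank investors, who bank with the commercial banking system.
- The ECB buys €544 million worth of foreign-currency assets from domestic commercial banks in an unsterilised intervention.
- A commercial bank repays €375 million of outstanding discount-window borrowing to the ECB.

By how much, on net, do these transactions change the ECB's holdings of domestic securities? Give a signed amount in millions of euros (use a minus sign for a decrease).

OMO purchase (from banks) €849 million: securities added to the ECB's portfolio → +€849M.
Asset purchase (from non-banks) €692 million: securities added to the ECB's portfolio → +€692M.
FX purchase €544 million: the ECB's securities portfolio is untouched → 0.
Discount-window repayment €375 million: the ECB's securities portfolio is untouched → 0.
Net: 849 + 692 + 0 + 0 = +€1541 million.

+€1541 million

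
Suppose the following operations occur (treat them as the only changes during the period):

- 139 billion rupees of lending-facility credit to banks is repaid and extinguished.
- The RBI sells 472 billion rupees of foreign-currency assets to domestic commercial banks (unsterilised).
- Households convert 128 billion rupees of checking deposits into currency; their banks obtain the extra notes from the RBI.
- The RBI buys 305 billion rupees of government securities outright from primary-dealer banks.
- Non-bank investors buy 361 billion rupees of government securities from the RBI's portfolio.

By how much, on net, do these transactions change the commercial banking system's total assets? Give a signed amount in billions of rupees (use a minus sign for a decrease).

-628 billion

Discount-window repayment 139 billion rupees: bank balance sheets shrink → −139B.
FX sale 472 billion rupees: just an asset swap on bank balance sheets → 0.
Currency withdrawal 128 billion rupees: bank balance sheets shrink → −128B.
OMO purchase (from banks) 305 billion rupees: just an asset swap on bank balance sheets → 0.
Asset sale (to non-banks) 361 billion rupees: bank balance sheets shrink → −361B.
Net: −139 + 0 − 128 + 0 − 361 = -628 billion.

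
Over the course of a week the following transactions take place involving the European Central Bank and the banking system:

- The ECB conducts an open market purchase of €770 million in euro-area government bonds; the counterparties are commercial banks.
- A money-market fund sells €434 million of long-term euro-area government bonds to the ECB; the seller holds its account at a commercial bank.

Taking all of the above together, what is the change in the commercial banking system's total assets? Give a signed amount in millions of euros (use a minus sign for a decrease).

ECB balance sheet:
  Assets:      Securities +€1204M
  Liabilities: Bank reserves +€1204M
Commercial banking system:
  Assets:      Reserves at CB +€1204M, Securities −€770M
  Liabilities: Checkable deposits +€434M
Change in total bank assets = +€434 million.

+€434 million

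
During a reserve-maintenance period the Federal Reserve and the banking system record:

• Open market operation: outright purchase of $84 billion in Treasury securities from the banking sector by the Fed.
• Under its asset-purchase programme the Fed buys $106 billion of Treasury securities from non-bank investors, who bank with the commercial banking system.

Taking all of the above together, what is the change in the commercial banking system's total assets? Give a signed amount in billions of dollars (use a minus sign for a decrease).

Fed balance sheet:
  Assets:      Securities +$190B
  Liabilities: Bank reserves +$190B
Commercial banking system:
  Assets:      Reserves at CB +$190B, Securities −$84B
  Liabilities: Checkable deposits +$106B
Change in total bank assets = +$106 billion.

+$106 billion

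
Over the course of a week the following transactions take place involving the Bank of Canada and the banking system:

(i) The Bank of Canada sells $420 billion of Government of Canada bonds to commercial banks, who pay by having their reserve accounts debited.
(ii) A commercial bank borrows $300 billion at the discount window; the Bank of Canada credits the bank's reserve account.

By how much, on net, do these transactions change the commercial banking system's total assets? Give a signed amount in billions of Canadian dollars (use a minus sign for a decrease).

OMO sale (to banks) $420 billion: just an asset swap on bank balance sheets → 0.
Discount-window loan $300 billion: bank balance sheets expand → +$300B.
Net: 0 + 300 = +$300 billion.

+$300 billion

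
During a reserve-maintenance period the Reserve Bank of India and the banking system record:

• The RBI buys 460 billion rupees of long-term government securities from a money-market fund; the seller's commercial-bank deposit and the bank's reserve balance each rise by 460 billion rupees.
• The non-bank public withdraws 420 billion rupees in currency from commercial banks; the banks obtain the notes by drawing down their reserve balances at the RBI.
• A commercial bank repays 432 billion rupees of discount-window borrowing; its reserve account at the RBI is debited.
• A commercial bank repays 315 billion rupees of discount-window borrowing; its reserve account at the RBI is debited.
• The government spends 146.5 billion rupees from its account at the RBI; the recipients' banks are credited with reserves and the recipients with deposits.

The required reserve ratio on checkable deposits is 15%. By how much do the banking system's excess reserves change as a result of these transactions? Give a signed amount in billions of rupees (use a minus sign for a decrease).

-588.475 billion

Asset purchase (from non-banks) 460 billion rupees: reserves +460B, deposits +460B.
Currency withdrawal 420 billion rupees: reserves −420B, deposits −420B.
Discount-window repayment 432 billion rupees: reserves −432B, deposits 0.
Discount-window repayment 315 billion rupees: reserves −315B, deposits 0.
Government spending 146.5 billion rupees: reserves +146.5B, deposits +146.5B.
Totals: Δreserves = −560.5B, Δdeposits = +186.5B.
Δrequired reserves = 15% × +186.5B = +27.975B.
Δexcess reserves = Δreserves − Δrequired = −560.5B − (+27.975B) = -588.475 billion.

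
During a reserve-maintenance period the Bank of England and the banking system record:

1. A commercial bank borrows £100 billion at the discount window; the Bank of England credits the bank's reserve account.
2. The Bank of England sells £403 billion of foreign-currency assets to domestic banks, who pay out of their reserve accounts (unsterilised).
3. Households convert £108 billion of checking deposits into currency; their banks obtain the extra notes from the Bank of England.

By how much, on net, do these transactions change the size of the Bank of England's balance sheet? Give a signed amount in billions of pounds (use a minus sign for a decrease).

Discount-window loan £100 billion: a Bank of England asset is acquired → +£100B.
FX sale £403 billion: a Bank of England asset is shed → −£403B.
Currency withdrawal £108 billion: only the composition of liabilities changes → 0.
Net: 100 − 403 + 0 = -£303 billion.

-£303 billion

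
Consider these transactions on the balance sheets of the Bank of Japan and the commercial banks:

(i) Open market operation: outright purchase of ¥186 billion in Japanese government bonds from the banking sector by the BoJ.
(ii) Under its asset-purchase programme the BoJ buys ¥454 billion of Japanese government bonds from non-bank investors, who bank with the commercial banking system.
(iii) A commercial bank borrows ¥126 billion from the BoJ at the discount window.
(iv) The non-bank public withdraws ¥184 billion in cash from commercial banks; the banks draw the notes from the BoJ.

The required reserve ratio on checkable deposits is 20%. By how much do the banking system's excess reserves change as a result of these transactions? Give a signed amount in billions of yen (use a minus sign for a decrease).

OMO purchase (from banks) ¥186 billion: reserves +¥186B, deposits 0.
Asset purchase (from non-banks) ¥454 billion: reserves +¥454B, deposits +¥454B.
Discount-window loan ¥126 billion: reserves +¥126B, deposits 0.
Currency withdrawal ¥184 billion: reserves −¥184B, deposits −¥184B.
Totals: Δreserves = +¥582B, Δdeposits = +¥270B.
Δrequired reserves = 20% × +¥270B = +¥54B.
Δexcess reserves = Δreserves − Δrequired = +¥582B − (+¥54B) = +¥528 billion.

+¥528 billion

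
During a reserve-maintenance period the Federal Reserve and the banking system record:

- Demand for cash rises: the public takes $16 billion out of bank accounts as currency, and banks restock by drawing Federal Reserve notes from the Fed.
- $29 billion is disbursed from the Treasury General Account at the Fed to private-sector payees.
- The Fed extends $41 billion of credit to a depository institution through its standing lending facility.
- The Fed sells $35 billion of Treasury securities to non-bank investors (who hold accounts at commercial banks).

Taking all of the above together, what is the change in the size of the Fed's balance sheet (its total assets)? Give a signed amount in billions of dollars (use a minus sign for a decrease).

Currency withdrawal $16 billion: only the composition of liabilities changes → 0.
Government spending $29 billion: only the composition of liabilities changes → 0.
Discount-window loan $41 billion: a Fed asset is acquired → +$41B.
Asset sale (to non-banks) $35 billion: a Fed asset is shed → −$35B.
Net: 0 + 0 + 41 − 35 = +$6 billion.

+$6 billion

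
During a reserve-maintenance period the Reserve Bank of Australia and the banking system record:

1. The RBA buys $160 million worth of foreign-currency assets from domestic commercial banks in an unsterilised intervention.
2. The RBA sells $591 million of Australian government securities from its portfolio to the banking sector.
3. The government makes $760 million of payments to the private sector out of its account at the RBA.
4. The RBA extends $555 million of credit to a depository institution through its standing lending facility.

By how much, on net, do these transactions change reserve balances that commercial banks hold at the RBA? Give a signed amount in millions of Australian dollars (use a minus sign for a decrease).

FX purchase $160 million: the RBA pays by crediting reserve accounts → +$160M.
OMO sale (to banks) $591 million: the buying banks pay out of their reserve balances → −$591M.
Government spending $760 million: government payments flow into bank reserve accounts → +$760M.
Discount-window loan $555 million: the loan is credited to the bank's reserve account → +$555M.
Net: 160 − 591 + 760 + 555 = +$884 million.

+$884 million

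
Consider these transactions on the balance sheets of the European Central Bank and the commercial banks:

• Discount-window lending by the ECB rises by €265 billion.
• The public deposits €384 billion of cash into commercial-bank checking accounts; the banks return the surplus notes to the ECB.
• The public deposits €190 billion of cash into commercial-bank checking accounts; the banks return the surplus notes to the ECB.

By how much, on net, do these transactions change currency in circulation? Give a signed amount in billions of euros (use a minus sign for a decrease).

ECB balance sheet:
  Assets:      Loans to banks +€265B
  Liabilities: Bank reserves +€839B, Currency in circulation −€574B
So the change in currency in circulation is -€574 billion.

-€574 billion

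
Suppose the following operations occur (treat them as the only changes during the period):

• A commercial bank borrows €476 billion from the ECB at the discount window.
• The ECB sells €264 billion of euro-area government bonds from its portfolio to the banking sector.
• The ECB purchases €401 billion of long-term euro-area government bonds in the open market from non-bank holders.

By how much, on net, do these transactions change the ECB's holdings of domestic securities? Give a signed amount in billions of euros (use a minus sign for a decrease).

Discount-window loan €476 billion: the ECB's securities portfolio is untouched → 0.
OMO sale (to banks) €264 billion: securities removed from the ECB's portfolio → −€264B.
Asset purchase (from non-banks) €401 billion: securities added to the ECB's portfolio → +€401B.
Net: 0 − 264 + 401 = +€137 billion.

+€137 billion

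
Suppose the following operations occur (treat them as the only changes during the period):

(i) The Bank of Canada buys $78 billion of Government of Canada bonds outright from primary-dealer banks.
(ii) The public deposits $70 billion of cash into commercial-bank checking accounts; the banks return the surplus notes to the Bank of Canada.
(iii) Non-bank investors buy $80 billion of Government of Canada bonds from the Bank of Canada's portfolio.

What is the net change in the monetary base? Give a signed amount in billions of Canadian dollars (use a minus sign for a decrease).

-$2 billion

Bank of Canada balance sheet:
  Assets:      Securities −$2B
  Liabilities: Bank reserves +$68B, Currency in circulation −$70B
Commercial banking system:
  Assets:      Reserves at CB +$68B, Securities −$78B
  Liabilities: Checkable deposits −$10B
Monetary base = currency + reserves: −$70B + (+$68B) = -$2 billion.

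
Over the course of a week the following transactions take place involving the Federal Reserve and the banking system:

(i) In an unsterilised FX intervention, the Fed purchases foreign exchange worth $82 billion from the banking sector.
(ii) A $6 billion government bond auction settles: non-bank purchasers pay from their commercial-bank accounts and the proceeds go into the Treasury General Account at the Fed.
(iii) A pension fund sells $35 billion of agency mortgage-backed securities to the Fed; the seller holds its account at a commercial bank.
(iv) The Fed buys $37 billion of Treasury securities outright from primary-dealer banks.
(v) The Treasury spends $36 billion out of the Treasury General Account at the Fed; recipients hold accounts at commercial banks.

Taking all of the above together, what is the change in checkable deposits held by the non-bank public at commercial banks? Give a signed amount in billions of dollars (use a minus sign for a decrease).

+$65 billion

FX purchase $82 billion: the counterparty is a bank, so public deposits are unchanged → 0.
Government account inflow $6 billion: non-bank counterparties' bank balances fall → −$6B.
Asset purchase (from non-banks) $35 billion: non-bank counterparties' bank balances rise → +$35B.
OMO purchase (from banks) $37 billion: the counterparty is a bank, so public deposits are unchanged → 0.
Government spending $36 billion: non-bank counterparties' bank balances rise → +$36B.
Net: 0 − 6 + 35 + 0 + 36 = +$65 billion.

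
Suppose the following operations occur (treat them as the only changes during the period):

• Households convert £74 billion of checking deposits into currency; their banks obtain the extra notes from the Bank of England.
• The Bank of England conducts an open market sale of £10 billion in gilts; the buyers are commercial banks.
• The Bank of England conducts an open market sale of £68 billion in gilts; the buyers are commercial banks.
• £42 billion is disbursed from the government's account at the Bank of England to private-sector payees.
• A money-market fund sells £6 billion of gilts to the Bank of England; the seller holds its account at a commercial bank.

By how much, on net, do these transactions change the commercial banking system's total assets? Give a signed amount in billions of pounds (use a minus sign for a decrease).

Currency withdrawal £74 billion: bank balance sheets shrink → −£74B.
OMO sale (to banks) £10 billion: just an asset swap on bank balance sheets → 0.
OMO sale (to banks) £68 billion: just an asset swap on bank balance sheets → 0.
Government spending £42 billion: bank balance sheets expand → +£42B.
Asset purchase (from non-banks) £6 billion: bank balance sheets expand → +£6B.
Net: −74 + 0 + 0 + 42 + 6 = -£26 billion.

-£26 billion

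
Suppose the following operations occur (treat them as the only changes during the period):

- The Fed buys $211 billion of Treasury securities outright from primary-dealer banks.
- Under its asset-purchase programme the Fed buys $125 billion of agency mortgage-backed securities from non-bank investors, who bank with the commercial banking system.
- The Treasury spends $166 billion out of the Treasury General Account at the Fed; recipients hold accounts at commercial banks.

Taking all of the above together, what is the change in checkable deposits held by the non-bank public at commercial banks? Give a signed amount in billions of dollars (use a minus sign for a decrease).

OMO purchase (from banks) $211 billion: the counterparty is a bank, so public deposits are unchanged → 0.
Asset purchase (from non-banks) $125 billion: non-bank counterparties' bank balances rise → +$125B.
Government spending $166 billion: non-bank counterparties' bank balances rise → +$166B.
Net: 0 + 125 + 166 = +$291 billion.

+$291 billion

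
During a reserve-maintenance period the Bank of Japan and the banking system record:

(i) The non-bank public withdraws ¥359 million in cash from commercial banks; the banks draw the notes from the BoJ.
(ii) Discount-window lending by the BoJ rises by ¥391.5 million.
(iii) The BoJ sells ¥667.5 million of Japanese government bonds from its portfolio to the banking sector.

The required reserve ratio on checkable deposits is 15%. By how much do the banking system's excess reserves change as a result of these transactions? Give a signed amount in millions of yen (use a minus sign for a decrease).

Currency withdrawal ¥359 million: reserves −¥359M, deposits −¥359M.
Discount-window loan ¥391.5 million: reserves +¥391.5M, deposits 0.
OMO sale (to banks) ¥667.5 million: reserves −¥667.5M, deposits 0.
Totals: Δreserves = −¥635M, Δdeposits = −¥359M.
Δrequired reserves = 15% × −¥359M = −¥53.85M.
Δexcess reserves = Δreserves − Δrequired = −¥635M − (−¥53.85M) = -¥581.15 million.

-¥581.15 million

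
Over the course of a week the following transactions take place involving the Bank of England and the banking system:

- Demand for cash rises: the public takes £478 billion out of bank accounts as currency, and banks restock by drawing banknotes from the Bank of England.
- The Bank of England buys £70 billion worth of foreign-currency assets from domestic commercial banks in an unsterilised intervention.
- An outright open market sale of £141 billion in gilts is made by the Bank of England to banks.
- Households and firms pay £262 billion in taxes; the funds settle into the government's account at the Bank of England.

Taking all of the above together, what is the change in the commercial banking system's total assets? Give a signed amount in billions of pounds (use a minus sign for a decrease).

-£740 billion

Bank of England balance sheet:
  Assets:      Securities −£141B, Foreign assets +£70B
  Liabilities: Bank reserves −£811B, Currency in circulation +£478B, Government deposits +£262B
Commercial banking system:
  Assets:      Reserves at CB −£811B, Securities +£141B, Foreign assets −£70B
  Liabilities: Checkable deposits −£740B
Change in total bank assets = -£740 billion.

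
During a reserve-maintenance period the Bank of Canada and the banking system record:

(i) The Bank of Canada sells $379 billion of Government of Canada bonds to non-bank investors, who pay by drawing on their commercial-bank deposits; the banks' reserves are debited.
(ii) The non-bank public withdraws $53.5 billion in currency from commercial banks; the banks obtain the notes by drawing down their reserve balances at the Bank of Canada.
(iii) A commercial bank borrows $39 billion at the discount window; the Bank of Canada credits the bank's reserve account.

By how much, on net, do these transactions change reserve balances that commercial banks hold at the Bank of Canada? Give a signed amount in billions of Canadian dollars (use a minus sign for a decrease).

Bank of Canada balance sheet:
  Assets:      Securities −$379B, Loans to banks +$39B
  Liabilities: Bank reserves −$393.5B, Currency in circulation +$53.5B
So the change in reserve balances that commercial banks hold at the Bank of Canada is -$393.5 billion.

-$393.5 billion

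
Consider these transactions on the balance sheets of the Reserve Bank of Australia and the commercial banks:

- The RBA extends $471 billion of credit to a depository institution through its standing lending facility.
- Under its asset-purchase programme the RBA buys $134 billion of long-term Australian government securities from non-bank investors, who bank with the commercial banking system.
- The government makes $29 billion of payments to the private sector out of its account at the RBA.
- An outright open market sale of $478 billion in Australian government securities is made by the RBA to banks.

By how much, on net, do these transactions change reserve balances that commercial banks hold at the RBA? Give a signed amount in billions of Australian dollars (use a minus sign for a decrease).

+$156 billion

RBA balance sheet:
  Assets:      Securities −$344B, Loans to banks +$471B
  Liabilities: Bank reserves +$156B, Government deposits −$29B
So the change in reserve balances that commercial banks hold at the RBA is +$156 billion.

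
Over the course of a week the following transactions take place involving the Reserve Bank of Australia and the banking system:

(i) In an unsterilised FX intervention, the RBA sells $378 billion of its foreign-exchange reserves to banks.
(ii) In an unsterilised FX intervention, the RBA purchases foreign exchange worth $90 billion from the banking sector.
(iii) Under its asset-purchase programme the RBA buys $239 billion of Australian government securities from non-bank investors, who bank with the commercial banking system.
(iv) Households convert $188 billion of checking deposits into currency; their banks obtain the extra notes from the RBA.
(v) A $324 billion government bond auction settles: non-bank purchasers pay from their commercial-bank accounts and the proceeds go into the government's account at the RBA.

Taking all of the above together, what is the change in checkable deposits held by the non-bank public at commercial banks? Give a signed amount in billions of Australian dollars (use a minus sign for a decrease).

FX sale $378 billion: the counterparty is a bank, so public deposits are unchanged → 0.
FX purchase $90 billion: the counterparty is a bank, so public deposits are unchanged → 0.
Asset purchase (from non-banks) $239 billion: non-bank counterparties' bank balances rise → +$239B.
Currency withdrawal $188 billion: non-bank counterparties' bank balances fall → −$188B.
Government account inflow $324 billion: non-bank counterparties' bank balances fall → −$324B.
Net: 0 + 0 + 239 − 188 − 324 = -$273 billion.

-$273 billion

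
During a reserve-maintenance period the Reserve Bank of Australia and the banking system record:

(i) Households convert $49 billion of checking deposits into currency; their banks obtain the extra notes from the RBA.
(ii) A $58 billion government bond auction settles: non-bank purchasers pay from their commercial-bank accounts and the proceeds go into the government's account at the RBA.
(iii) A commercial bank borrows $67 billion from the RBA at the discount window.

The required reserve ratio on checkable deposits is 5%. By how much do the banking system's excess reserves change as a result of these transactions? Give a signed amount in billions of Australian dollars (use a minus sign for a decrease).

Currency withdrawal $49 billion: reserves −$49B, deposits −$49B.
Government account inflow $58 billion: reserves −$58B, deposits −$58B.
Discount-window loan $67 billion: reserves +$67B, deposits 0.
Totals: Δreserves = −$40B, Δdeposits = −$107B.
Δrequired reserves = 5% × −$107B = −$5.35B.
Δexcess reserves = Δreserves − Δrequired = −$40B − (−$5.35B) = -$34.65 billion.

-$34.65 billion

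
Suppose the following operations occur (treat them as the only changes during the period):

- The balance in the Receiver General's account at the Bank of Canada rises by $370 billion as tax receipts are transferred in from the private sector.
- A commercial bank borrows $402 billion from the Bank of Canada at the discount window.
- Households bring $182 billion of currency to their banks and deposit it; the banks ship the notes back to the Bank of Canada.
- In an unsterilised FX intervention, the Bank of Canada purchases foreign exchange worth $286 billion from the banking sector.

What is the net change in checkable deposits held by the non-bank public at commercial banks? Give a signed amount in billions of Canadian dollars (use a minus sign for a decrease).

Government account inflow $370 billion: non-bank counterparties' bank balances fall → −$370B.
Discount-window loan $402 billion: the counterparty is a bank, so public deposits are unchanged → 0.
Currency deposit $182 billion: non-bank counterparties' bank balances rise → +$182B.
FX purchase $286 billion: the counterparty is a bank, so public deposits are unchanged → 0.
Net: −370 + 0 + 182 + 0 = -$188 billion.

-$188 billion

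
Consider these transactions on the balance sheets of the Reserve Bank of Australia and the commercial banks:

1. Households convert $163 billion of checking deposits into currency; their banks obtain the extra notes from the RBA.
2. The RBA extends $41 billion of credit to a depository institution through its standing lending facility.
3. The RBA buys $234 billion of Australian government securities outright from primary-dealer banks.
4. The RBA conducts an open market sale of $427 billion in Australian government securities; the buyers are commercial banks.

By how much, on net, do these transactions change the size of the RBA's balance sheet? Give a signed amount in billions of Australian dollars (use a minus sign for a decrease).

RBA balance sheet:
  Assets:      Securities −$193B, Loans to banks +$41B
  Liabilities: Bank reserves −$315B, Currency in circulation +$163B
Commercial banking system:
  Assets:      Reserves at CB −$315B, Securities +$193B
  Liabilities: Checkable deposits −$163B, Borrowings from CB +$41B
Change in total RBA assets = -$152 billion.

-$152 billion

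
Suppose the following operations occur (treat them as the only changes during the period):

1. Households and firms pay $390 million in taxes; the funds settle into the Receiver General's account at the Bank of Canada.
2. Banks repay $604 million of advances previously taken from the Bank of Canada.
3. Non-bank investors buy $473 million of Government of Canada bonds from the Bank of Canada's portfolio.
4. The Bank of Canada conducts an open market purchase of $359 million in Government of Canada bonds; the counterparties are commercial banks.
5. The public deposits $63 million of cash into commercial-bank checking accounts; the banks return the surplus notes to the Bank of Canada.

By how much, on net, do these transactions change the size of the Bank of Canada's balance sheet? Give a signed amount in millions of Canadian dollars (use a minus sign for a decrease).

-$718 million

Government account inflow $390 million: only the composition of liabilities changes → 0.
Discount-window repayment $604 million: a Bank of Canada asset is shed → −$604M.
Asset sale (to non-banks) $473 million: a Bank of Canada asset is shed → −$473M.
OMO purchase (from banks) $359 million: a Bank of Canada asset is acquired → +$359M.
Currency deposit $63 million: only the composition of liabilities changes → 0.
Net: 0 − 604 − 473 + 359 + 0 = -$718 million.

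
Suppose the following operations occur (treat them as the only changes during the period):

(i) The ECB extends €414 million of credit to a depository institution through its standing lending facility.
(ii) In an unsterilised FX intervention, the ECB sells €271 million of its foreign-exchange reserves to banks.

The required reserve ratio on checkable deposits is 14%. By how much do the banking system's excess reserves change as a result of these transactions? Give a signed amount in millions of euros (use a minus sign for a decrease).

+€143 million

Discount-window loan €414 million: reserves +€414M, deposits 0.
FX sale €271 million: reserves −€271M, deposits 0.
Totals: Δreserves = +€143M, Δdeposits = 0.
Δrequired reserves = 14% × 0 = 0.
Δexcess reserves = Δreserves − Δrequired = +€143M − (0) = +€143 million.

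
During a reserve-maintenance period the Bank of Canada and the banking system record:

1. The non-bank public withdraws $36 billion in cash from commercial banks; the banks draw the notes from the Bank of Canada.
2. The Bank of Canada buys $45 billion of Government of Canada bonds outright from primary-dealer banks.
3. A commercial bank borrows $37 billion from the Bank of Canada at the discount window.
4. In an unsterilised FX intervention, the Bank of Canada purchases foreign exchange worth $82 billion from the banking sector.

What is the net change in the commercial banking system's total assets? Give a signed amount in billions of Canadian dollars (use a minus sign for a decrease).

+$1 billion

Currency withdrawal $36 billion: bank balance sheets shrink → −$36B.
OMO purchase (from banks) $45 billion: just an asset swap on bank balance sheets → 0.
Discount-window loan $37 billion: bank balance sheets expand → +$37B.
FX purchase $82 billion: just an asset swap on bank balance sheets → 0.
Net: −36 + 0 + 37 + 0 = +$1 billion.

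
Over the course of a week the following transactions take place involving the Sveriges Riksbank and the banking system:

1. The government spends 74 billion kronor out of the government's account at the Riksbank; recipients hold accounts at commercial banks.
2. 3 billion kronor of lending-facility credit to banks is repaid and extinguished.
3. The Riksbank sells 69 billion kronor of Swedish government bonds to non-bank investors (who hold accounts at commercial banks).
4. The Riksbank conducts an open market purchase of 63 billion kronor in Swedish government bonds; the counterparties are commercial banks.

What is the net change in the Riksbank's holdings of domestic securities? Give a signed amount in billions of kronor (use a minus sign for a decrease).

-6 billion

Government spending 74 billion kronor: the Riksbank's securities portfolio is untouched → 0.
Discount-window repayment 3 billion kronor: the Riksbank's securities portfolio is untouched → 0.
Asset sale (to non-banks) 69 billion kronor: securities removed from the Riksbank's portfolio → −69B.
OMO purchase (from banks) 63 billion kronor: securities added to the Riksbank's portfolio → +63B.
Net: 0 + 0 − 69 + 63 = -6 billion.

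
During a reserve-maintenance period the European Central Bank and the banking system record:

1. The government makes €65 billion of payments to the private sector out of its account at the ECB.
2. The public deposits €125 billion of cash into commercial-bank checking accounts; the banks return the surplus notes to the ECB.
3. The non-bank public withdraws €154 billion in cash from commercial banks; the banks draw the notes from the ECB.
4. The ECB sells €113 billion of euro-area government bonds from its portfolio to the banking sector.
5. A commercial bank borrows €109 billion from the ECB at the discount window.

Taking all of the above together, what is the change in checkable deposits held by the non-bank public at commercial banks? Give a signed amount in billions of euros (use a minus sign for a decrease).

Government spending €65 billion: non-bank counterparties' bank balances rise → +€65B.
Currency deposit €125 billion: non-bank counterparties' bank balances rise → +€125B.
Currency withdrawal €154 billion: non-bank counterparties' bank balances fall → −€154B.
OMO sale (to banks) €113 billion: the counterparty is a bank, so public deposits are unchanged → 0.
Discount-window loan €109 billion: the counterparty is a bank, so public deposits are unchanged → 0.
Net: 65 + 125 − 154 + 0 + 0 = +€36 billion.

+€36 billion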